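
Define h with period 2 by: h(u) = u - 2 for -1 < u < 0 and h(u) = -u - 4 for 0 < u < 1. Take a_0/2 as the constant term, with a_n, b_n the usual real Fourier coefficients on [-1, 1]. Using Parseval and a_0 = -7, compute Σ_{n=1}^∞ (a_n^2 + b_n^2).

13/6

Parseval: a_0^2/2 + Σ_{n≥1} (a_n^2+b_n^2) = ∫_{-1}^{1} h(u)^2 du = 80/3.
Subtract a_0^2/2 = 49/2: Σ (a_n^2+b_n^2) = 13/6.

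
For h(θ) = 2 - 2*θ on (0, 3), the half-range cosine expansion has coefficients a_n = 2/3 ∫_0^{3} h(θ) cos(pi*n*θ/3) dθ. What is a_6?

a_6 = 2/3 ∫_0^{3} (2 - 2*θ) cos(2*pi*θ) dθ.
Integrating by parts (boundary term plus one more integral), an antiderivative of (2 - 2*θ) cos(2*pi*θ) is -θ*sin(2*pi*θ)/pi + sin(2*pi*θ)/pi - cos(2*pi*θ)/(2*pi**2); evaluating from 0 to 3: ∫_{0}^{3} (2 - 2*θ) cos(2*pi*θ) dθ = (-1/(2*pi**2)) - (-1/(2*pi**2)) = 0.
Hence a_6 = (2/3)·(0) = 0.

0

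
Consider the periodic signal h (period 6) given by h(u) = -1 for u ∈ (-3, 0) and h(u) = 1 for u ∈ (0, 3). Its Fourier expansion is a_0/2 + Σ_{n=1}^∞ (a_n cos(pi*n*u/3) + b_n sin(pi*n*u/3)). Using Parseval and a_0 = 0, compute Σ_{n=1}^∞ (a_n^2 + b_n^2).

2

Parseval: a_0^2/2 + Σ_{n≥1} (a_n^2+b_n^2) = 1/3 ∫_{-3}^{3} h(u)^2 du = 2.
Subtract a_0^2/2 = 0: Σ (a_n^2+b_n^2) = 2.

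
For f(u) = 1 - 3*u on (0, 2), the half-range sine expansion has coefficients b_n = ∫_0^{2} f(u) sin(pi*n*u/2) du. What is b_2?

6/pi

b_2 = ∫_0^{2} (1 - 3*u) sin(pi*u) du.
Integrating by parts (boundary term plus one more integral), an antiderivative of (1 - 3*u) sin(pi*u) is 3*u*cos(pi*u)/pi - 3*sin(pi*u)/pi**2 - cos(pi*u)/pi; evaluating from 0 to 2: ∫_{0}^{2} (1 - 3*u) sin(pi*u) du = (5/pi) - (-1/pi) = 6/pi.
Hence b_2 = 6/pi.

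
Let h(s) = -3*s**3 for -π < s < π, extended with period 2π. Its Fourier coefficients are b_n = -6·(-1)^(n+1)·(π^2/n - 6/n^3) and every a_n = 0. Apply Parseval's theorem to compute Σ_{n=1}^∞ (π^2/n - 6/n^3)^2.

Parseval: Σ b_n^2 = (1/π) ∫_{-π}^{π} h(s)^2 ds = 18*pi**6/7.
b_n^2 = 36·(π^2/n - 6/n^3)^2, so the sum equals (18*pi**6/7)/36 = pi**6/14.

pi**6/14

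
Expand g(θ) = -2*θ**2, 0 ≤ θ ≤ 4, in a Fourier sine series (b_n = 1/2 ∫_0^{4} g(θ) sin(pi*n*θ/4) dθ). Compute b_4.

16/pi

b_4 = 1/2 ∫_0^{4} (-2*θ**2) sin(pi*θ) dθ.
Integrating by parts twice (tabular method), an antiderivative of (-2*θ**2) sin(pi*θ) is 2*θ**2*cos(pi*θ)/pi - 4*θ*sin(pi*θ)/pi**2 - 4*cos(pi*θ)/pi**3; evaluating from 0 to 4: ∫_{0}^{4} (-2*θ**2) sin(pi*θ) dθ = (-4/pi**3 + 32/pi) - (-4/pi**3) = 32/pi.
Hence b_4 = (1/2)·(32/pi) = 16/pi.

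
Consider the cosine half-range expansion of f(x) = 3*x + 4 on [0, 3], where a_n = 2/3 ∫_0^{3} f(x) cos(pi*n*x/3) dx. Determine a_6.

0

a_6 = 2/3 ∫_0^{3} (3*x + 4) cos(2*pi*x) dx.
Integrating by parts (boundary term plus one more integral), an antiderivative of (3*x + 4) cos(2*pi*x) is 3*x*sin(2*pi*x)/(2*pi) + 2*sin(2*pi*x)/pi + 3*cos(2*pi*x)/(4*pi**2); evaluating from 0 to 3: ∫_{0}^{3} (3*x + 4) cos(2*pi*x) dx = (3/(4*pi**2)) - (3/(4*pi**2)) = 0.
Hence a_6 = (2/3)·(0) = 0.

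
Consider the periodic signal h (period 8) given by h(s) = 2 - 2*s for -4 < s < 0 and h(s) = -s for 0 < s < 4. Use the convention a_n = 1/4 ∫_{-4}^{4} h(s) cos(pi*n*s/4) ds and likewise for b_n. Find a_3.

-8/(9*pi**2)

a_3 = 1/4 ∫_{-4}^{4} h(s) cos(3*pi*s/4) ds.
Split the integral at the breakpoints.
Integrating by parts (boundary term plus one more integral), an antiderivative of (2 - 2*s) cos(3*pi*s/4) is -8*s*sin(3*pi*s/4)/(3*pi) + 8*sin(3*pi*s/4)/(3*pi) - 32*cos(3*pi*s/4)/(9*pi**2); evaluating from -4 to 0: ∫_{-4}^{0} (2 - 2*s) cos(3*pi*s/4) ds = (-32/(9*pi**2)) - (32/(9*pi**2)) = -64/(9*pi**2).
Integrating by parts (boundary term plus one more integral), an antiderivative of (-s) cos(3*pi*s/4) is -4*s*sin(3*pi*s/4)/(3*pi) - 16*cos(3*pi*s/4)/(9*pi**2); evaluating from 0 to 4: ∫_{0}^{4} (-s) cos(3*pi*s/4) ds = (16/(9*pi**2)) - (-16/(9*pi**2)) = 32/(9*pi**2).
Summing the pieces and multiplying by (1/4) gives a_3 = -8/(9*pi**2).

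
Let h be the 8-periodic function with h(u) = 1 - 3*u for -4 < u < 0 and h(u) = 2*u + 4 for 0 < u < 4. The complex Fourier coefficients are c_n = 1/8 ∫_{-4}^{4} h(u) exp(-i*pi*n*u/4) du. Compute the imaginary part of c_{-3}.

1/(3*pi)

Since h is real-valued, Im(c_{-3}) = -1/8 ∫_{-4}^{4} h(u) sin(-3*pi*u/4) du = b_{3}/2.
Split the integral at the breakpoints.
Integrating by parts (boundary term plus one more integral), an antiderivative of (1 - 3*u) sin(-3*pi*u/4) is -4*u*cos(3*pi*u/4)/pi + 16*sin(3*pi*u/4)/(3*pi**2) + 4*cos(3*pi*u/4)/(3*pi); evaluating from -4 to 0: ∫_{-4}^{0} (1 - 3*u) sin(-3*pi*u/4) du = (4/(3*pi)) - (-52/(3*pi)) = 56/(3*pi).
Integrating by parts (boundary term plus one more integral), an antiderivative of (2*u + 4) sin(-3*pi*u/4) is 8*u*cos(3*pi*u/4)/(3*pi) - 32*sin(3*pi*u/4)/(9*pi**2) + 16*cos(3*pi*u/4)/(3*pi); evaluating from 0 to 4: ∫_{0}^{4} (2*u + 4) sin(-3*pi*u/4) du = (-16/pi) - (16/(3*pi)) = -64/(3*pi).
So ∫_{-4}^{4} h(u) sin(-3*pi*u/4) du = -8/(3*pi).
Hence Im(c_{-3}) = (-1/8)·(-8/(3*pi)) = 1/(3*pi).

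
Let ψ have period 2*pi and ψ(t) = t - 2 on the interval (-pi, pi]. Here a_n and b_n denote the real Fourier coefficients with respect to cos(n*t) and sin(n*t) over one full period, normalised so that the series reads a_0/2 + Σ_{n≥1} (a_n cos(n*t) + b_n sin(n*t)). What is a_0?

a_0 = 1/pi ∫_{-pi}^{pi} ψ(t) dt = 1/pi · (-4*pi) = -4.

-4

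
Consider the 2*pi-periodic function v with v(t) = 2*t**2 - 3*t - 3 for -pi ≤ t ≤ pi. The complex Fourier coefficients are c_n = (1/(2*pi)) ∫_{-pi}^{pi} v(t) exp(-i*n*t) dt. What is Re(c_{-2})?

Since v is real-valued, Re(c_{-2}) = (1/(2*pi)) ∫_{-pi}^{pi} v(t) cos(-2*t) dt = a_{2}/2.
Integrating by parts twice (tabular method), an antiderivative of (2*t**2 - 3*t - 3) cos(-2*t) is t**2*sin(2*t) - 3*t*sin(2*t)/2 + t*cos(2*t) - 2*sin(2*t) - 3*cos(2*t)/4; evaluating from -pi to pi: ∫_{-pi}^{pi} (2*t**2 - 3*t - 3) cos(-2*t) dt = (-3/4 + pi) - (-pi - 3/4) = 2*pi.
Hence Re(c_{-2}) = (1/(2*pi))·(2*pi) = 1.

1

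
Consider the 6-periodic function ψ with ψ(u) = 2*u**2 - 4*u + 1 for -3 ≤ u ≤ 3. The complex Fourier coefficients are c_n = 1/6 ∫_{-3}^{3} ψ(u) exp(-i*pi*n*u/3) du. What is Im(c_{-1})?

-12/pi

Since ψ is real-valued, Im(c_{-1}) = -1/6 ∫_{-3}^{3} ψ(u) sin(-pi*u/3) du = b_{1}/2.
Integrating by parts twice (tabular method), an antiderivative of (2*u**2 - 4*u + 1) sin(-pi*u/3) is 6*u**2*cos(pi*u/3)/pi - 36*u*sin(pi*u/3)/pi**2 - 12*u*cos(pi*u/3)/pi + 36*sin(pi*u/3)/pi**2 - 108*cos(pi*u/3)/pi**3 + 3*cos(pi*u/3)/pi; evaluating from -3 to 3: ∫_{-3}^{3} (2*u**2 - 4*u + 1) sin(-pi*u/3) du = (-21/pi + 108/pi**3) - (-93/pi + 108/pi**3) = 72/pi.
Hence Im(c_{-1}) = (-1/6)·(72/pi) = -12/pi.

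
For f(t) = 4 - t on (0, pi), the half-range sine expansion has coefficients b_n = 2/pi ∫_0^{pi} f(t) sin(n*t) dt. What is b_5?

2*(8 - pi)/(5*pi)

b_5 = 2/pi ∫_0^{pi} (4 - t) sin(5*t) dt.
Integrating by parts (boundary term plus one more integral), an antiderivative of (4 - t) sin(5*t) is t*cos(5*t)/5 - sin(5*t)/25 - 4*cos(5*t)/5; evaluating from 0 to pi: ∫_{0}^{pi} (4 - t) sin(5*t) dt = (4/5 - pi/5) - (-4/5) = 8/5 - pi/5.
Hence b_5 = (2/pi)·(8/5 - pi/5) = 2*(8 - pi)/(5*pi).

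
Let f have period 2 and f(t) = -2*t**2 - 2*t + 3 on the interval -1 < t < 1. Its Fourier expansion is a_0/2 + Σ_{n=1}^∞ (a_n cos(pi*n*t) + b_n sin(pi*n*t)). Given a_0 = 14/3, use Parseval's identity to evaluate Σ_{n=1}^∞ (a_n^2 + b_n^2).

152/45

Parseval: a_0^2/2 + Σ_{n≥1} (a_n^2+b_n^2) = ∫_{-1}^{1} f(t)^2 dt = 214/15.
Subtract a_0^2/2 = 98/9: Σ (a_n^2+b_n^2) = 152/45.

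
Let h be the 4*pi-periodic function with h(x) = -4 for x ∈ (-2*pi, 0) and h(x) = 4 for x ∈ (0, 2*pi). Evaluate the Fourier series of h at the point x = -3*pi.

4

x = -3*pi differs from x = pi by -1 full period(s), and the series is 4*pi-periodic.
h is continuous at x = pi with value 4, so the series converges to 4 there.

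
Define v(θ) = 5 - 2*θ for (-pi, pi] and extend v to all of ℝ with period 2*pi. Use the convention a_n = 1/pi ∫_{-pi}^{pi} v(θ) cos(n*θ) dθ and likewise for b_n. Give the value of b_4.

b_4 = 1/pi ∫_{-pi}^{pi} v(θ) sin(4*θ) dθ.
Integrating by parts (boundary term plus one more integral), an antiderivative of (5 - 2*θ) sin(4*θ) is θ*cos(4*θ)/2 - sin(4*θ)/8 - 5*cos(4*θ)/4; evaluating from -pi to pi: ∫_{-pi}^{pi} (5 - 2*θ) sin(4*θ) dθ = (-5/4 + pi/2) - (-pi/2 - 5/4) = pi.
Hence b_4 = (1/pi)·(pi) = 1.

1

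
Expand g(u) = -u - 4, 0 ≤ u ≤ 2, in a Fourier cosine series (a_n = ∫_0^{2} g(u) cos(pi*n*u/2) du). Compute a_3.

a_3 = ∫_0^{2} (-u - 4) cos(3*pi*u/2) du.
Integrating by parts (boundary term plus one more integral), an antiderivative of (-u - 4) cos(3*pi*u/2) is -2*u*sin(3*pi*u/2)/(3*pi) - 8*sin(3*pi*u/2)/(3*pi) - 4*cos(3*pi*u/2)/(9*pi**2); evaluating from 0 to 2: ∫_{0}^{2} (-u - 4) cos(3*pi*u/2) du = (4/(9*pi**2)) - (-4/(9*pi**2)) = 8/(9*pi**2).
Hence a_3 = 8/(9*pi**2).

8/(9*pi**2)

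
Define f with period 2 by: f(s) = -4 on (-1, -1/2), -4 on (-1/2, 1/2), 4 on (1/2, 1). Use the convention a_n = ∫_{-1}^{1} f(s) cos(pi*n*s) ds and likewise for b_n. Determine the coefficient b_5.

b_5 = ∫_{-1}^{1} f(s) sin(5*pi*s) ds.
Split the integral at the breakpoints.
Directly, an antiderivative of (-4) sin(5*pi*s) is 4*cos(5*pi*s)/(5*pi); evaluating from -1 to -1/2: ∫_{-1}^{-1/2} (-4) sin(5*pi*s) ds = (0) - (-4/(5*pi)) = 4/(5*pi).
Directly, an antiderivative of (-4) sin(5*pi*s) is 4*cos(5*pi*s)/(5*pi); evaluating from -1/2 to 1/2: ∫_{-1/2}^{1/2} (-4) sin(5*pi*s) ds = (0) - (0) = 0.
Directly, an antiderivative of (4) sin(5*pi*s) is -4*cos(5*pi*s)/(5*pi); evaluating from 1/2 to 1: ∫_{1/2}^{1} (4) sin(5*pi*s) ds = (4/(5*pi)) - (0) = 4/(5*pi).
Summing the pieces gives b_5 = 8/(5*pi).

8/(5*pi)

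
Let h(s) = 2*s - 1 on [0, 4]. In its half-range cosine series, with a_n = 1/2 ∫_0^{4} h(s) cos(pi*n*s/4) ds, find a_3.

-32/(9*pi**2)

a_3 = 1/2 ∫_0^{4} (2*s - 1) cos(3*pi*s/4) ds.
Integrating by parts (boundary term plus one more integral), an antiderivative of (2*s - 1) cos(3*pi*s/4) is 8*s*sin(3*pi*s/4)/(3*pi) - 4*sin(3*pi*s/4)/(3*pi) + 32*cos(3*pi*s/4)/(9*pi**2); evaluating from 0 to 4: ∫_{0}^{4} (2*s - 1) cos(3*pi*s/4) ds = (-32/(9*pi**2)) - (32/(9*pi**2)) = -64/(9*pi**2).
Hence a_3 = (1/2)·(-64/(9*pi**2)) = -32/(9*pi**2).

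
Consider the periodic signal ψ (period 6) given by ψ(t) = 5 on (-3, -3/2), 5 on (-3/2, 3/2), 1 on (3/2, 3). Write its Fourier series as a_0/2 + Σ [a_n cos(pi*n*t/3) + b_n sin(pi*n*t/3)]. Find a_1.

a_1 = 1/3 ∫_{-3}^{3} ψ(t) cos(pi*t/3) dt.
Split the integral at the breakpoints.
Directly, an antiderivative of (5) cos(pi*t/3) is 15*sin(pi*t/3)/pi; evaluating from -3 to -3/2: ∫_{-3}^{-3/2} (5) cos(pi*t/3) dt = (-15/pi) - (0) = -15/pi.
Directly, an antiderivative of (5) cos(pi*t/3) is 15*sin(pi*t/3)/pi; evaluating from -3/2 to 3/2: ∫_{-3/2}^{3/2} (5) cos(pi*t/3) dt = (15/pi) - (-15/pi) = 30/pi.
Directly, an antiderivative of (1) cos(pi*t/3) is 3*sin(pi*t/3)/pi; evaluating from 3/2 to 3: ∫_{3/2}^{3} (1) cos(pi*t/3) dt = (0) - (3/pi) = -3/pi.
Summing the pieces and multiplying by (1/3) gives a_1 = 4/pi.

4/pi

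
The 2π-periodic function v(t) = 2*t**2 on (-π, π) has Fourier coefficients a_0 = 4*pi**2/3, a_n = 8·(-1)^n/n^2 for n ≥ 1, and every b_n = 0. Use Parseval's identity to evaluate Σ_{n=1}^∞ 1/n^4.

Parseval: a_0^2/2 + Σ a_n^2 = (1/π) ∫_{-π}^{π} v(t)^2 dt = 8*pi**4/5.
Subtract a_0^2/2 = 8*pi**4/9: Σ a_n^2 = 32*pi**4/45.
Since a_n^2 = 64/n^4, Σ 1/n^4 = pi**4/90.

pi**4/90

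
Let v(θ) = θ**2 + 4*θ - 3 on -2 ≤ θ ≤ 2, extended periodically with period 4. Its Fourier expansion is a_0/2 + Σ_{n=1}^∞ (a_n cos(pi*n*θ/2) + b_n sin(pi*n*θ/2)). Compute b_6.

b_6 = 1/2 ∫_{-2}^{2} v(θ) sin(3*pi*θ) dθ.
Integrating by parts twice (tabular method), an antiderivative of (θ**2 + 4*θ - 3) sin(3*pi*θ) is -θ**2*cos(3*pi*θ)/(3*pi) + 2*θ*sin(3*pi*θ)/(9*pi**2) - 4*θ*cos(3*pi*θ)/(3*pi) + 4*sin(3*pi*θ)/(9*pi**2) + 2*cos(3*pi*θ)/(27*pi**3) + cos(3*pi*θ)/pi; evaluating from -2 to 2: ∫_{-2}^{2} (θ**2 + 4*θ - 3) sin(3*pi*θ) dθ = (-3/pi + 2/(27*pi**3)) - ((2 + 63*pi**2)/(27*pi**3)) = -16/(3*pi).
Hence b_6 = (1/2)·(-16/(3*pi)) = -8/(3*pi).

-8/(3*pi)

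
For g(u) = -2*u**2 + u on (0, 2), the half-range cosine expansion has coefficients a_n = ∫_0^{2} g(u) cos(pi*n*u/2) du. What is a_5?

a_5 = ∫_0^{2} (-2*u**2 + u) cos(5*pi*u/2) du.
Integrating by parts twice (tabular method), an antiderivative of (-2*u**2 + u) cos(5*pi*u/2) is -4*u**2*sin(5*pi*u/2)/(5*pi) + 2*u*sin(5*pi*u/2)/(5*pi) - 16*u*cos(5*pi*u/2)/(25*pi**2) + 32*sin(5*pi*u/2)/(125*pi**3) + 4*cos(5*pi*u/2)/(25*pi**2); evaluating from 0 to 2: ∫_{0}^{2} (-2*u**2 + u) cos(5*pi*u/2) du = (28/(25*pi**2)) - (4/(25*pi**2)) = 24/(25*pi**2).
Hence a_5 = 24/(25*pi**2).

24/(25*pi**2)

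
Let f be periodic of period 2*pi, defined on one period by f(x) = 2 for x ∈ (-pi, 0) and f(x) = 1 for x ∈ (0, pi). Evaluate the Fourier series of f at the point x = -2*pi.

3/2

x = -2*pi differs from x = 0 by -1 full period(s), and the series is 2*pi-periodic.
At x = 0 the one-sided limits are f(0^-) = 2 and f(0^+) = 1.
By Dirichlet's theorem the series converges to their average, [(2) + (1)]/2 = 3/2.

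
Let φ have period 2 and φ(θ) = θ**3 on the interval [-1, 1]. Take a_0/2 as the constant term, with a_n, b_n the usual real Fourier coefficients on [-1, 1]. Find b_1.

b_1 = ∫_{-1}^{1} φ(θ) sin(pi*θ) dθ.
φ is odd and sin(pi*θ) is odd, so the integrand is even and b_1 = 2 ∫_0^{1} φ(θ) sin(pi*θ) dθ.
Integrating by parts three times (tabular method), an antiderivative of (θ**3) sin(pi*θ) is -θ**3*cos(pi*θ)/pi + 3*θ**2*sin(pi*θ)/pi**2 + 6*θ*cos(pi*θ)/pi**3 - 6*sin(pi*θ)/pi**4; evaluating from 0 to 1: ∫_{0}^{1} (θ**3) sin(pi*θ) dθ = ((-6 + pi**2)/pi**3) - (0) = (-6 + pi**2)/pi**3.
Hence b_1 = 2·((-6 + pi**2)/pi**3) = -12/pi**3 + 2/pi.

-12/pi**3 + 2/pi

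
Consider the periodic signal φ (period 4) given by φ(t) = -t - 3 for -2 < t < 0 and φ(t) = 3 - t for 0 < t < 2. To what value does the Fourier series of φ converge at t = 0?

At t = 0 the one-sided limits are φ(0^-) = -3 and φ(0^+) = 3.
By Dirichlet's theorem the series converges to their average, [(-3) + (3)]/2 = 0.

0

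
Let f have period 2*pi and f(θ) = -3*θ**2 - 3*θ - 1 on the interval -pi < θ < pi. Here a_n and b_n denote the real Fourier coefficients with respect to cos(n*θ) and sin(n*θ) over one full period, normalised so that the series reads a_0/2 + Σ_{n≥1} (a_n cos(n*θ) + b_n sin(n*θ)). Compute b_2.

3

b_2 = 1/pi ∫_{-pi}^{pi} f(θ) sin(2*θ) dθ.
Integrating by parts twice (tabular method), an antiderivative of (-3*θ**2 - 3*θ - 1) sin(2*θ) is 3*θ**2*cos(2*θ)/2 - 3*θ*sin(2*θ)/2 + 3*θ*cos(2*θ)/2 - 3*sin(2*θ)/4 - cos(2*θ)/4; evaluating from -pi to pi: ∫_{-pi}^{pi} (-3*θ**2 - 3*θ - 1) sin(2*θ) dθ = (-1/4 + 3*pi/2 + 3*pi**2/2) - (-3*pi/2 - 1/4 + 3*pi**2/2) = 3*pi.
Hence b_2 = (1/pi)·(3*pi) = 3.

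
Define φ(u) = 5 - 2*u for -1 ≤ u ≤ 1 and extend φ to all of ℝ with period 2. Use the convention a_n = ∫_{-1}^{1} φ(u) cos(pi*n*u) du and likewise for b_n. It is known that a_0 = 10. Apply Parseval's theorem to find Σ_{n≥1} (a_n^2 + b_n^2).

8/3

Parseval: a_0^2/2 + Σ_{n≥1} (a_n^2+b_n^2) = ∫_{-1}^{1} φ(u)^2 du = 158/3.
Subtract a_0^2/2 = 50: Σ (a_n^2+b_n^2) = 8/3.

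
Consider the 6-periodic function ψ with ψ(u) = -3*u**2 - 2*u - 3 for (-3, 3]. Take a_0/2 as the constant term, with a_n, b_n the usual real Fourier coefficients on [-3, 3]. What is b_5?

b_5 = 1/3 ∫_{-3}^{3} ψ(u) sin(5*pi*u/3) du.
Integrating by parts twice (tabular method), an antiderivative of (-3*u**2 - 2*u - 3) sin(5*pi*u/3) is 9*u**2*cos(5*pi*u/3)/(5*pi) - 54*u*sin(5*pi*u/3)/(25*pi**2) + 6*u*cos(5*pi*u/3)/(5*pi) - 18*sin(5*pi*u/3)/(25*pi**2) - 162*cos(5*pi*u/3)/(125*pi**3) + 9*cos(5*pi*u/3)/(5*pi); evaluating from -3 to 3: ∫_{-3}^{3} (-3*u**2 - 2*u - 3) sin(5*pi*u/3) du = (54*(3 - 50*pi**2)/(125*pi**3)) - (18*(9 - 100*pi**2)/(125*pi**3)) = -36/(5*pi).
Hence b_5 = (1/3)·(-36/(5*pi)) = -12/(5*pi).

-12/(5*pi)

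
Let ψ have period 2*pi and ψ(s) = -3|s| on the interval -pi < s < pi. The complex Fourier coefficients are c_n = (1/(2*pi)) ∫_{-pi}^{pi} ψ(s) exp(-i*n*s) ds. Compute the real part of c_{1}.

6/pi

Since ψ is real-valued, Re(c_{1}) = (1/(2*pi)) ∫_{-pi}^{pi} ψ(s) cos(s) ds = a_{1}/2.
ψ is even and cos(s) is even, so the integrand is even: ∫_{-pi}^{pi} ψ(s) cos(s) ds = 2∫_0^{pi} ψ(s) cos(s) ds.
Integrating by parts (boundary term plus one more integral), an antiderivative of (-3*s) cos(s) is -3*s*sin(s) - 3*cos(s); evaluating from 0 to pi: ∫_{0}^{pi} (-3*s) cos(s) ds = (3) - (-3) = 6.
So ∫_{-pi}^{pi} ψ(s) cos(s) ds = 12.
Hence Re(c_{1}) = (1/(2*pi))·(12) = 6/pi.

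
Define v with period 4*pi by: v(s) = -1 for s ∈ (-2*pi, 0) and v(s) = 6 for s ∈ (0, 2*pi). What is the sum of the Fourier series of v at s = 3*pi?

-1

s = 3*pi differs from s = -pi by 1 full period(s), and the series is 4*pi-periodic.
v is continuous at s = -pi with value -1, so the series converges to -1 there.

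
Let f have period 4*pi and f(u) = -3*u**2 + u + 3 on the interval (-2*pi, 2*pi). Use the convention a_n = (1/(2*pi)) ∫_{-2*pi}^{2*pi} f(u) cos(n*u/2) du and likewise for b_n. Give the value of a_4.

a_4 = (1/(2*pi)) ∫_{-2*pi}^{2*pi} f(u) cos(2*u) du.
Integrating by parts twice (tabular method), an antiderivative of (-3*u**2 + u + 3) cos(2*u) is -3*u**2*sin(2*u)/2 + u*sin(2*u)/2 - 3*u*cos(2*u)/2 + 9*sin(2*u)/4 + cos(2*u)/4; evaluating from -2*pi to 2*pi: ∫_{-2*pi}^{2*pi} (-3*u**2 + u + 3) cos(2*u) du = (1/4 - 3*pi) - (1/4 + 3*pi) = -6*pi.
Hence a_4 = (1/(2*pi))·(-6*pi) = -3.

-3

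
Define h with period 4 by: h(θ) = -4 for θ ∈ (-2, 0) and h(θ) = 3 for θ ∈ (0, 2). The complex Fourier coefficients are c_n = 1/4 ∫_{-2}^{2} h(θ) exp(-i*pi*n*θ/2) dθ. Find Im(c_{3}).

-7/(3*pi)

Since h is real-valued, Im(c_{3}) = -1/4 ∫_{-2}^{2} h(θ) sin(3*pi*θ/2) dθ = -b_{3}/2.
Split the integral at the breakpoints.
Directly, an antiderivative of (-4) sin(3*pi*θ/2) is 8*cos(3*pi*θ/2)/(3*pi); evaluating from -2 to 0: ∫_{-2}^{0} (-4) sin(3*pi*θ/2) dθ = (8/(3*pi)) - (-8/(3*pi)) = 16/(3*pi).
Directly, an antiderivative of (3) sin(3*pi*θ/2) is -2*cos(3*pi*θ/2)/pi; evaluating from 0 to 2: ∫_{0}^{2} (3) sin(3*pi*θ/2) dθ = (2/pi) - (-2/pi) = 4/pi.
So ∫_{-2}^{2} h(θ) sin(3*pi*θ/2) dθ = 28/(3*pi).
Hence Im(c_{3}) = (-1/4)·(28/(3*pi)) = -7/(3*pi).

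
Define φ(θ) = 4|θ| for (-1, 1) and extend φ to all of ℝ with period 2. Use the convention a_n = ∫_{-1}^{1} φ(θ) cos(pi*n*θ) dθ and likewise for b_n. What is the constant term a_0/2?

2

a_0 = ∫_{-1}^{1} φ(θ) dθ = 4.
So the constant term a_0/2 = 2.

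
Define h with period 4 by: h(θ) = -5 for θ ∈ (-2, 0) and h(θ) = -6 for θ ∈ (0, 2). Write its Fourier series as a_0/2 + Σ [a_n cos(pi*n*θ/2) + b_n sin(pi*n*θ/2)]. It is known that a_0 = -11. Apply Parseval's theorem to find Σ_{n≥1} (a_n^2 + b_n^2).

Parseval: a_0^2/2 + Σ_{n≥1} (a_n^2+b_n^2) = 1/2 ∫_{-2}^{2} h(θ)^2 dθ = 61.
Subtract a_0^2/2 = 121/2: Σ (a_n^2+b_n^2) = 1/2.

1/2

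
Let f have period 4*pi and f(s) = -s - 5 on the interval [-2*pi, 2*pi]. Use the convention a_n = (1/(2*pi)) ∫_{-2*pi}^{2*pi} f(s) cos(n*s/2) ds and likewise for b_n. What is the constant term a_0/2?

a_0 = (1/(2*pi)) ∫_{-2*pi}^{2*pi} f(s) ds = (1/(2*pi)) · (-20*pi) = -10.
So the constant term a_0/2 = -5.

-5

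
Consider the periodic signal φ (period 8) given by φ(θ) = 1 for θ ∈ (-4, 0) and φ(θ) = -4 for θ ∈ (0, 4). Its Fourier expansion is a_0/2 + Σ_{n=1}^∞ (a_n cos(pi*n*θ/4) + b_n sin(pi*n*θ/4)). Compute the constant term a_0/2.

a_0 = 1/4 ∫_{-4}^{4} φ(θ) dθ = 1/4 · (-12) = -3.
So the constant term a_0/2 = -3/2.

-3/2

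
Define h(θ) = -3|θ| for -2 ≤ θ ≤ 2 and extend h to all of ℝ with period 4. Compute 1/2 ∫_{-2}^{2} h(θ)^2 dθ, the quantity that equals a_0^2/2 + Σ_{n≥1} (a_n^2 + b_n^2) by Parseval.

24

1/2 ∫_{-2}^{2} h(θ)^2 dθ = 1/2 · (48) = 24.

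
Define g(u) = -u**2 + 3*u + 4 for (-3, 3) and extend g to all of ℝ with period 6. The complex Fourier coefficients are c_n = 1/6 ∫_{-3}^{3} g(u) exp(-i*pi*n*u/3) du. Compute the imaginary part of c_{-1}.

9/pi

Since g is real-valued, Im(c_{-1}) = -1/6 ∫_{-3}^{3} g(u) sin(-pi*u/3) du = b_{1}/2.
Integrating by parts twice (tabular method), an antiderivative of (-u**2 + 3*u + 4) sin(-pi*u/3) is -3*u**2*cos(pi*u/3)/pi + 18*u*sin(pi*u/3)/pi**2 + 9*u*cos(pi*u/3)/pi - 27*sin(pi*u/3)/pi**2 + 54*cos(pi*u/3)/pi**3 + 12*cos(pi*u/3)/pi; evaluating from -3 to 3: ∫_{-3}^{3} (-u**2 + 3*u + 4) sin(-pi*u/3) du = (-12/pi - 54/pi**3) - (-54/pi**3 + 42/pi) = -54/pi.
Hence Im(c_{-1}) = (-1/6)·(-54/pi) = 9/pi.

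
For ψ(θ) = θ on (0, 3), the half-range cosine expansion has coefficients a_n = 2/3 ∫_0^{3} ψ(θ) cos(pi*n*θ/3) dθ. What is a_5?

-12/(25*pi**2)

a_5 = 2/3 ∫_0^{3} (θ) cos(5*pi*θ/3) dθ.
Integrating by parts (boundary term plus one more integral), an antiderivative of (θ) cos(5*pi*θ/3) is 3*θ*sin(5*pi*θ/3)/(5*pi) + 9*cos(5*pi*θ/3)/(25*pi**2); evaluating from 0 to 3: ∫_{0}^{3} (θ) cos(5*pi*θ/3) dθ = (-9/(25*pi**2)) - (9/(25*pi**2)) = -18/(25*pi**2).
Hence a_5 = (2/3)·(-18/(25*pi**2)) = -12/(25*pi**2).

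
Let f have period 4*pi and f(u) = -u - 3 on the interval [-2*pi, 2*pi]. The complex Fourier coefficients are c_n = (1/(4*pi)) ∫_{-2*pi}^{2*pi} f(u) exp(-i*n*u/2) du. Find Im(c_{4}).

Since f is real-valued, Im(c_{4}) = -(1/(4*pi)) ∫_{-2*pi}^{2*pi} f(u) sin(2*u) du = -b_{4}/2.
Integrating by parts (boundary term plus one more integral), an antiderivative of (-u - 3) sin(2*u) is u*cos(2*u)/2 - sin(2*u)/4 + 3*cos(2*u)/2; evaluating from -2*pi to 2*pi: ∫_{-2*pi}^{2*pi} (-u - 3) sin(2*u) du = (3/2 + pi) - (3/2 - pi) = 2*pi.
Hence Im(c_{4}) = (-1/(4*pi))·(2*pi) = -1/2.

-1/2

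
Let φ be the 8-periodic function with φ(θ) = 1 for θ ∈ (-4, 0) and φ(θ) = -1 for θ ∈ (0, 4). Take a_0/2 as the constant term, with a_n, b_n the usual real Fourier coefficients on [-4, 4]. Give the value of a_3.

a_3 = 1/4 ∫_{-4}^{4} φ(θ) cos(3*pi*θ/4) dθ.
φ is odd and cos(3*pi*θ/4) is even, so the integrand is odd over a symmetric interval and the integral vanishes.

0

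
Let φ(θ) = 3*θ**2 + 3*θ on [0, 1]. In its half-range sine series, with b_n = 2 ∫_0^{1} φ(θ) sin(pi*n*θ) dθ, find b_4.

-3/pi

b_4 = 2 ∫_0^{1} (3*θ**2 + 3*θ) sin(4*pi*θ) dθ.
Integrating by parts twice (tabular method), an antiderivative of (3*θ**2 + 3*θ) sin(4*pi*θ) is -3*θ**2*cos(4*pi*θ)/(4*pi) + 3*θ*sin(4*pi*θ)/(8*pi**2) - 3*θ*cos(4*pi*θ)/(4*pi) + 3*sin(4*pi*θ)/(16*pi**2) + 3*cos(4*pi*θ)/(32*pi**3); evaluating from 0 to 1: ∫_{0}^{1} (3*θ**2 + 3*θ) sin(4*pi*θ) dθ = (3*(1 - 16*pi**2)/(32*pi**3)) - (3/(32*pi**3)) = -3/(2*pi).
Hence b_4 = 2·(-3/(2*pi)) = -3/pi.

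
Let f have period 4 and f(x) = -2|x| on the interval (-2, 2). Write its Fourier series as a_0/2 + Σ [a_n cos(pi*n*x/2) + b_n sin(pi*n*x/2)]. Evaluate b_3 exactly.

0

b_3 = 1/2 ∫_{-2}^{2} f(x) sin(3*pi*x/2) dx.
f is even and sin(3*pi*x/2) is odd, so the integrand is odd over a symmetric interval and the integral vanishes.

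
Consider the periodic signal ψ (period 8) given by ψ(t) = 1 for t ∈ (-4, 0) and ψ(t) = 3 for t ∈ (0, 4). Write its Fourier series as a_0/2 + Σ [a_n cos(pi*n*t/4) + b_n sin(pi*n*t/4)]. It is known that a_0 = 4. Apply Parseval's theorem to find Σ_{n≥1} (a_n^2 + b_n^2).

2

Parseval: a_0^2/2 + Σ_{n≥1} (a_n^2+b_n^2) = 1/4 ∫_{-4}^{4} ψ(t)^2 dt = 10.
Subtract a_0^2/2 = 8: Σ (a_n^2+b_n^2) = 2.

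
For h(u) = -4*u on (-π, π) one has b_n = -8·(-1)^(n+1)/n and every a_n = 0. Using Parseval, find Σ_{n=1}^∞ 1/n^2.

pi**2/6

Parseval: Σ b_n^2 = (1/π) ∫_{-π}^{π} h(u)^2 du = 32*pi**2/3.
Σ b_n^2 = Σ 64/n^2, so Σ 1/n^2 = (32*pi**2/3)/64 = pi**2/6.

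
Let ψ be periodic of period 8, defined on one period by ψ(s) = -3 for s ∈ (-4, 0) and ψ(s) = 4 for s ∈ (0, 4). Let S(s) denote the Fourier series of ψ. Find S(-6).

4

s = -6 differs from s = 2 by -1 full period(s), and the series is 8-periodic.
ψ is continuous at s = 2 with value 4, so the series converges to 4 there.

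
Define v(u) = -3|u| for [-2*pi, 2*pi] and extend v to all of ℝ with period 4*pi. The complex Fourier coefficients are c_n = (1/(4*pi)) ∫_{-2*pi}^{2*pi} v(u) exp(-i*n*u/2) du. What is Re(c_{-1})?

Since v is real-valued, Re(c_{-1}) = (1/(4*pi)) ∫_{-2*pi}^{2*pi} v(u) cos(-u/2) du = a_{1}/2.
v is even and cos(-u/2) is even, so the integrand is even: ∫_{-2*pi}^{2*pi} v(u) cos(-u/2) du = 2∫_0^{2*pi} v(u) cos(-u/2) du.
Integrating by parts (boundary term plus one more integral), an antiderivative of (-3*u) cos(-u/2) is -6*u*sin(u/2) - 12*cos(u/2); evaluating from 0 to 2*pi: ∫_{0}^{2*pi} (-3*u) cos(-u/2) du = (12) - (-12) = 24.
So ∫_{-2*pi}^{2*pi} v(u) cos(-u/2) du = 48.
Hence Re(c_{-1}) = (1/(4*pi))·(48) = 12/pi.

12/pi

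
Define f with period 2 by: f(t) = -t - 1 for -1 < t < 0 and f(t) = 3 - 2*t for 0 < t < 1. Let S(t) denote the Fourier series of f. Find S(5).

1/2

t = 5 differs from t = 1 by 2 full period(s), and the series is 2-periodic.
At t = 1 the one-sided limits are f(1^-) = 1 and f(1^+) = 0.
By Dirichlet's theorem the series converges to their average, [(1) + (0)]/2 = 1/2.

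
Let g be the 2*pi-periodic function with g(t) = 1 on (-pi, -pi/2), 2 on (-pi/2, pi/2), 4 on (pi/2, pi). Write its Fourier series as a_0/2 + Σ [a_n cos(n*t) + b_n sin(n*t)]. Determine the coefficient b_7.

b_7 = 1/pi ∫_{-pi}^{pi} g(t) sin(7*t) dt.
Split the integral at the breakpoints.
Directly, an antiderivative of (1) sin(7*t) is -cos(7*t)/7; evaluating from -pi to -pi/2: ∫_{-pi}^{-pi/2} (1) sin(7*t) dt = (0) - (1/7) = -1/7.
Directly, an antiderivative of (2) sin(7*t) is -2*cos(7*t)/7; evaluating from -pi/2 to pi/2: ∫_{-pi/2}^{pi/2} (2) sin(7*t) dt = (0) - (0) = 0.
Directly, an antiderivative of (4) sin(7*t) is -4*cos(7*t)/7; evaluating from pi/2 to pi: ∫_{pi/2}^{pi} (4) sin(7*t) dt = (4/7) - (0) = 4/7.
Summing the pieces and multiplying by (1/pi) gives b_7 = 3/(7*pi).

3/(7*pi)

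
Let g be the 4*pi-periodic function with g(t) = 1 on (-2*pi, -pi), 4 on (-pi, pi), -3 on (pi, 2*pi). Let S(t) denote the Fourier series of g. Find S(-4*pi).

4

t = -4*pi differs from t = 0 by -1 full period(s), and the series is 4*pi-periodic.
g is continuous at t = 0 with value 4, so the series converges to 4 there.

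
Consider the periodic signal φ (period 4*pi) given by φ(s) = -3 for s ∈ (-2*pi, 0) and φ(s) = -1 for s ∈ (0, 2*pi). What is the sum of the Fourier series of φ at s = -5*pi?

-3

s = -5*pi differs from s = -pi by -1 full period(s), and the series is 4*pi-periodic.
φ is continuous at s = -pi with value -3, so the series converges to -3 there.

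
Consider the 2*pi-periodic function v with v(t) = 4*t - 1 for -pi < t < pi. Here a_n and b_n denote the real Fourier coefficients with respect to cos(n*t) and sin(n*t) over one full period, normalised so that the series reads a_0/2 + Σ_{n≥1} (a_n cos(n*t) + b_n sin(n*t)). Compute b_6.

-4/3

b_6 = 1/pi ∫_{-pi}^{pi} v(t) sin(6*t) dt.
Integrating by parts (boundary term plus one more integral), an antiderivative of (4*t - 1) sin(6*t) is -2*t*cos(6*t)/3 + sin(6*t)/9 + cos(6*t)/6; evaluating from -pi to pi: ∫_{-pi}^{pi} (4*t - 1) sin(6*t) dt = (1/6 - 2*pi/3) - (1/6 + 2*pi/3) = -4*pi/3.
Hence b_6 = (1/pi)·(-4*pi/3) = -4/3.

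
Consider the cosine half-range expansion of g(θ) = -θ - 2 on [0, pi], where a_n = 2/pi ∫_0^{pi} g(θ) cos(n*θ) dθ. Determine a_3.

4/(9*pi)

a_3 = 2/pi ∫_0^{pi} (-θ - 2) cos(3*θ) dθ.
Integrating by parts (boundary term plus one more integral), an antiderivative of (-θ - 2) cos(3*θ) is -θ*sin(3*θ)/3 - 2*sin(3*θ)/3 - cos(3*θ)/9; evaluating from 0 to pi: ∫_{0}^{pi} (-θ - 2) cos(3*θ) dθ = (1/9) - (-1/9) = 2/9.
Hence a_3 = (2/pi)·(2/9) = 4/(9*pi).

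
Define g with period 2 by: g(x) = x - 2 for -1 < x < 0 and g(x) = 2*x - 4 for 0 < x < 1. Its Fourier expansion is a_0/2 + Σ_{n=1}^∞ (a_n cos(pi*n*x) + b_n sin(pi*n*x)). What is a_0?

a_0 = ∫_{-1}^{1} g(x) dx = -11/2.

-11/2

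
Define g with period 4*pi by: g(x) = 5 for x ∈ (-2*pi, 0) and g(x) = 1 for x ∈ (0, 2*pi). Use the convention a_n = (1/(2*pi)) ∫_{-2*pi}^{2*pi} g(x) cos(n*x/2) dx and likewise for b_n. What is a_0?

a_0 = (1/(2*pi)) ∫_{-2*pi}^{2*pi} g(x) dx = (1/(2*pi)) · (12*pi) = 6.

6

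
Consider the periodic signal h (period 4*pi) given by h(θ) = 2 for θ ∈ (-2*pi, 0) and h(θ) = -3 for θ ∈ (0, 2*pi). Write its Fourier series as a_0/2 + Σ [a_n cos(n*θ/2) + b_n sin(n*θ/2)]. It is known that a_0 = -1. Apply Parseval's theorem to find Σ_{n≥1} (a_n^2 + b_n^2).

Parseval: a_0^2/2 + Σ_{n≥1} (a_n^2+b_n^2) = (1/(2*pi)) ∫_{-2*pi}^{2*pi} h(θ)^2 dθ = 13.
Subtract a_0^2/2 = 1/2: Σ (a_n^2+b_n^2) = 25/2.

25/2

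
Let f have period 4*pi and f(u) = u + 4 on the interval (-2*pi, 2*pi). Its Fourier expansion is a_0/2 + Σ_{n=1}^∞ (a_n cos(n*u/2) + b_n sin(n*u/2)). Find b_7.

4/7

b_7 = (1/(2*pi)) ∫_{-2*pi}^{2*pi} f(u) sin(7*u/2) du.
Integrating by parts (boundary term plus one more integral), an antiderivative of (u + 4) sin(7*u/2) is -2*u*cos(7*u/2)/7 + 4*sin(7*u/2)/49 - 8*cos(7*u/2)/7; evaluating from -2*pi to 2*pi: ∫_{-2*pi}^{2*pi} (u + 4) sin(7*u/2) du = (8/7 + 4*pi/7) - (8/7 - 4*pi/7) = 8*pi/7.
Hence b_7 = (1/(2*pi))·(8*pi/7) = 4/7.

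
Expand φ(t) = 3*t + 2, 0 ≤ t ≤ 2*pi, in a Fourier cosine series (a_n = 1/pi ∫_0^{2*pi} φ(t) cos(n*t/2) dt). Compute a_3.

-8/(3*pi)

a_3 = 1/pi ∫_0^{2*pi} (3*t + 2) cos(3*t/2) dt.
Integrating by parts (boundary term plus one more integral), an antiderivative of (3*t + 2) cos(3*t/2) is 2*t*sin(3*t/2) + 4*sin(3*t/2)/3 + 4*cos(3*t/2)/3; evaluating from 0 to 2*pi: ∫_{0}^{2*pi} (3*t + 2) cos(3*t/2) dt = (-4/3) - (4/3) = -8/3.
Hence a_3 = (1/pi)·(-8/3) = -8/(3*pi).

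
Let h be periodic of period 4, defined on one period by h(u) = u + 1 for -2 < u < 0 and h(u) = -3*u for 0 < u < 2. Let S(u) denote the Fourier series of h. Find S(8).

u = 8 differs from u = 0 by 2 full period(s), and the series is 4-periodic.
At u = 0 the one-sided limits are h(0^-) = 1 and h(0^+) = 0.
By Dirichlet's theorem the series converges to their average, [(1) + (0)]/2 = 1/2.

1/2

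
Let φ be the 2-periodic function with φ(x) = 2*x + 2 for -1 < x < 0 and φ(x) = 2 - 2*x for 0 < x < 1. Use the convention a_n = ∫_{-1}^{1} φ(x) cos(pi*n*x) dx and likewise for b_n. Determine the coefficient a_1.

a_1 = ∫_{-1}^{1} φ(x) cos(pi*x) dx.
φ is even and cos(pi*x) is even, so the integrand is even and a_1 = 2 ∫_0^{1} φ(x) cos(pi*x) dx.
Integrating by parts (boundary term plus one more integral), an antiderivative of (2 - 2*x) cos(pi*x) is -2*x*sin(pi*x)/pi + 2*sin(pi*x)/pi - 2*cos(pi*x)/pi**2; evaluating from 0 to 1: ∫_{0}^{1} (2 - 2*x) cos(pi*x) dx = (2/pi**2) - (-2/pi**2) = 4/pi**2.
Hence a_1 = 2·(4/pi**2) = 8/pi**2.

8/pi**2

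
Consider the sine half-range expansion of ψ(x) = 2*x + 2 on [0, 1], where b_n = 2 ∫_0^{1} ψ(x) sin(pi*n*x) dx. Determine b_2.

b_2 = 2 ∫_0^{1} (2*x + 2) sin(2*pi*x) dx.
Integrating by parts (boundary term plus one more integral), an antiderivative of (2*x + 2) sin(2*pi*x) is -x*cos(2*pi*x)/pi + sin(2*pi*x)/(2*pi**2) - cos(2*pi*x)/pi; evaluating from 0 to 1: ∫_{0}^{1} (2*x + 2) sin(2*pi*x) dx = (-2/pi) - (-1/pi) = -1/pi.
Hence b_2 = 2·(-1/pi) = -2/pi.

-2/pi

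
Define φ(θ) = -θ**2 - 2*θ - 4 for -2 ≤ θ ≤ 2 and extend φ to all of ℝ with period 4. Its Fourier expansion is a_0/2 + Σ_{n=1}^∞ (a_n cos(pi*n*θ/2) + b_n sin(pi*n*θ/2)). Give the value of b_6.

b_6 = 1/2 ∫_{-2}^{2} φ(θ) sin(3*pi*θ) dθ.
Integrating by parts twice (tabular method), an antiderivative of (-θ**2 - 2*θ - 4) sin(3*pi*θ) is θ**2*cos(3*pi*θ)/(3*pi) - 2*θ*sin(3*pi*θ)/(9*pi**2) + 2*θ*cos(3*pi*θ)/(3*pi) - 2*sin(3*pi*θ)/(9*pi**2) - 2*cos(3*pi*θ)/(27*pi**3) + 4*cos(3*pi*θ)/(3*pi); evaluating from -2 to 2: ∫_{-2}^{2} (-θ**2 - 2*θ - 4) sin(3*pi*θ) dθ = (-2/(27*pi**3) + 4/pi) - (2*(-1 + 18*pi**2)/(27*pi**3)) = 8/(3*pi).
Hence b_6 = (1/2)·(8/(3*pi)) = 4/(3*pi).

4/(3*pi)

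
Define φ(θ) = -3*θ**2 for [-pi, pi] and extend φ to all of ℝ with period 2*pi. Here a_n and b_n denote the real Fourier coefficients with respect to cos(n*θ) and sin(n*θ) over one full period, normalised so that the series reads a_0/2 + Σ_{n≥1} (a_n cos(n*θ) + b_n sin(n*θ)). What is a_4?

-3/4

a_4 = 1/pi ∫_{-pi}^{pi} φ(θ) cos(4*θ) dθ.
φ is even and cos(4*θ) is even, so the integrand is even and a_4 = 2/pi ∫_0^{pi} φ(θ) cos(4*θ) dθ.
Integrating by parts twice (tabular method), an antiderivative of (-3*θ**2) cos(4*θ) is -3*θ**2*sin(4*θ)/4 - 3*θ*cos(4*θ)/8 + 3*sin(4*θ)/32; evaluating from 0 to pi: ∫_{0}^{pi} (-3*θ**2) cos(4*θ) dθ = (-3*pi/8) - (0) = -3*pi/8.
Hence a_4 = (2/pi)·(-3*pi/8) = -3/4.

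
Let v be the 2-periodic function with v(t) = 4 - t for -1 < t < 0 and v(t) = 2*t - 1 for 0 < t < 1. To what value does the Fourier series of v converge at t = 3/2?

t = 3/2 differs from t = -1/2 by 1 full period(s), and the series is 2-periodic.
v is continuous at t = -1/2 with value 9/2, so the series converges to 9/2 there.

9/2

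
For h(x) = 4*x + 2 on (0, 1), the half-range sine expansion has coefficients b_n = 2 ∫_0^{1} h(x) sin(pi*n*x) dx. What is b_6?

-4/(3*pi)

b_6 = 2 ∫_0^{1} (4*x + 2) sin(6*pi*x) dx.
Integrating by parts (boundary term plus one more integral), an antiderivative of (4*x + 2) sin(6*pi*x) is -2*x*cos(6*pi*x)/(3*pi) + sin(6*pi*x)/(9*pi**2) - cos(6*pi*x)/(3*pi); evaluating from 0 to 1: ∫_{0}^{1} (4*x + 2) sin(6*pi*x) dx = (-1/pi) - (-1/(3*pi)) = -2/(3*pi).
Hence b_6 = 2·(-2/(3*pi)) = -4/(3*pi).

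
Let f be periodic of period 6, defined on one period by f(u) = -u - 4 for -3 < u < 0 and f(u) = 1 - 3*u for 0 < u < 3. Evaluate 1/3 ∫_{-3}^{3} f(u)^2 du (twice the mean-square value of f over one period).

1/3 ∫_{-3}^{3} f(u)^2 du = 1/3 · (78) = 26.

26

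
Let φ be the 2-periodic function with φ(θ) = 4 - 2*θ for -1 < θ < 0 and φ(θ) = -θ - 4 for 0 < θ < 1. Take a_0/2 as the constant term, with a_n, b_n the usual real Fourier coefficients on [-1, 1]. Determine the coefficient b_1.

-19/pi

b_1 = ∫_{-1}^{1} φ(θ) sin(pi*θ) dθ.
Split the integral at the breakpoints.
Integrating by parts (boundary term plus one more integral), an antiderivative of (4 - 2*θ) sin(pi*θ) is 2*θ*cos(pi*θ)/pi - 2*sin(pi*θ)/pi**2 - 4*cos(pi*θ)/pi; evaluating from -1 to 0: ∫_{-1}^{0} (4 - 2*θ) sin(pi*θ) dθ = (-4/pi) - (6/pi) = -10/pi.
Integrating by parts (boundary term plus one more integral), an antiderivative of (-θ - 4) sin(pi*θ) is θ*cos(pi*θ)/pi - sin(pi*θ)/pi**2 + 4*cos(pi*θ)/pi; evaluating from 0 to 1: ∫_{0}^{1} (-θ - 4) sin(pi*θ) dθ = (-5/pi) - (4/pi) = -9/pi.
Summing the pieces gives b_1 = -19/pi.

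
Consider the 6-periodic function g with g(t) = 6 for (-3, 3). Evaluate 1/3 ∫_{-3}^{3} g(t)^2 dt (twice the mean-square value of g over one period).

1/3 ∫_{-3}^{3} g(t)^2 dt = 1/3 · (216) = 72.

72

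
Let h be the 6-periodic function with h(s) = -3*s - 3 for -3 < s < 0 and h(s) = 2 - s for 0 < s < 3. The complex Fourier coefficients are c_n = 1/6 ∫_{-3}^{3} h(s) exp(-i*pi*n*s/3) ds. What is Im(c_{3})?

Since h is real-valued, Im(c_{3}) = -1/6 ∫_{-3}^{3} h(s) sin(pi*s) ds = -b_{3}/2.
Split the integral at the breakpoints.
Integrating by parts (boundary term plus one more integral), an antiderivative of (-3*s - 3) sin(pi*s) is 3*s*cos(pi*s)/pi - 3*sin(pi*s)/pi**2 + 3*cos(pi*s)/pi; evaluating from -3 to 0: ∫_{-3}^{0} (-3*s - 3) sin(pi*s) ds = (3/pi) - (6/pi) = -3/pi.
Integrating by parts (boundary term plus one more integral), an antiderivative of (2 - s) sin(pi*s) is s*cos(pi*s)/pi - sin(pi*s)/pi**2 - 2*cos(pi*s)/pi; evaluating from 0 to 3: ∫_{0}^{3} (2 - s) sin(pi*s) ds = (-1/pi) - (-2/pi) = 1/pi.
So ∫_{-3}^{3} h(s) sin(pi*s) ds = -2/pi.
Hence Im(c_{3}) = (-1/6)·(-2/pi) = 1/(3*pi).

1/(3*pi)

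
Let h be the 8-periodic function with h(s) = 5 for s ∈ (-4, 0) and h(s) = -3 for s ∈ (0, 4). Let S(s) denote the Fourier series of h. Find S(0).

At s = 0 the one-sided limits are h(0^-) = 5 and h(0^+) = -3.
By Dirichlet's theorem the series converges to their average, [(5) + (-3)]/2 = 1.

1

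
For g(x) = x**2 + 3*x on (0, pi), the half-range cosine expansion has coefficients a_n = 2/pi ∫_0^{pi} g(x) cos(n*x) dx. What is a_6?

1/9

a_6 = 2/pi ∫_0^{pi} (x**2 + 3*x) cos(6*x) dx.
Integrating by parts twice (tabular method), an antiderivative of (x**2 + 3*x) cos(6*x) is x**2*sin(6*x)/6 + x*sin(6*x)/2 + x*cos(6*x)/18 - sin(6*x)/108 + cos(6*x)/12; evaluating from 0 to pi: ∫_{0}^{pi} (x**2 + 3*x) cos(6*x) dx = (1/12 + pi/18) - (1/12) = pi/18.
Hence a_6 = (2/pi)·(pi/18) = 1/9.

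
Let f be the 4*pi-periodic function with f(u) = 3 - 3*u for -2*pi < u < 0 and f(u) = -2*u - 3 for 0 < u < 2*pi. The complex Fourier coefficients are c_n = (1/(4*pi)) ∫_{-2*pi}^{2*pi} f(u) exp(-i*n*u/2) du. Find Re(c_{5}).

-2/(25*pi)

Since f is real-valued, Re(c_{5}) = (1/(4*pi)) ∫_{-2*pi}^{2*pi} f(u) cos(5*u/2) du = a_{5}/2.
Split the integral at the breakpoints.
Integrating by parts (boundary term plus one more integral), an antiderivative of (3 - 3*u) cos(5*u/2) is -6*u*sin(5*u/2)/5 + 6*sin(5*u/2)/5 - 12*cos(5*u/2)/25; evaluating from -2*pi to 0: ∫_{-2*pi}^{0} (3 - 3*u) cos(5*u/2) du = (-12/25) - (12/25) = -24/25.
Integrating by parts (boundary term plus one more integral), an antiderivative of (-2*u - 3) cos(5*u/2) is -4*u*sin(5*u/2)/5 - 6*sin(5*u/2)/5 - 8*cos(5*u/2)/25; evaluating from 0 to 2*pi: ∫_{0}^{2*pi} (-2*u - 3) cos(5*u/2) du = (8/25) - (-8/25) = 16/25.
So ∫_{-2*pi}^{2*pi} f(u) cos(5*u/2) du = -8/25.
Hence Re(c_{5}) = (1/(4*pi))·(-8/25) = -2/(25*pi).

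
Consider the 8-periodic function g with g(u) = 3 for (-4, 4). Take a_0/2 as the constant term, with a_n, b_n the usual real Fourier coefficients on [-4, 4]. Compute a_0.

6

a_0 = 1/4 ∫_{-4}^{4} g(u) du = 1/4 · (24) = 6.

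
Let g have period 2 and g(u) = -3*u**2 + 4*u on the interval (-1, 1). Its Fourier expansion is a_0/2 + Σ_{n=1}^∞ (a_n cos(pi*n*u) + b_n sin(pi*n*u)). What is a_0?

-2

a_0 = ∫_{-1}^{1} g(u) du = -2.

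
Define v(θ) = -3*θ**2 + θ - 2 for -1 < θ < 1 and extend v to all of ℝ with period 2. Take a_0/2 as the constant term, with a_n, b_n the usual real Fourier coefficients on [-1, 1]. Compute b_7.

2/(7*pi)

b_7 = ∫_{-1}^{1} v(θ) sin(7*pi*θ) dθ.
Integrating by parts twice (tabular method), an antiderivative of (-3*θ**2 + θ - 2) sin(7*pi*θ) is 3*θ**2*cos(7*pi*θ)/(7*pi) - 6*θ*sin(7*pi*θ)/(49*pi**2) - θ*cos(7*pi*θ)/(7*pi) + sin(7*pi*θ)/(49*pi**2) - 6*cos(7*pi*θ)/(343*pi**3) + 2*cos(7*pi*θ)/(7*pi); evaluating from -1 to 1: ∫_{-1}^{1} (-3*θ**2 + θ - 2) sin(7*pi*θ) dθ = (2*(3 - 98*pi**2)/(343*pi**3)) - (6*(1 - 49*pi**2)/(343*pi**3)) = 2/(7*pi).
Hence b_7 = 2/(7*pi).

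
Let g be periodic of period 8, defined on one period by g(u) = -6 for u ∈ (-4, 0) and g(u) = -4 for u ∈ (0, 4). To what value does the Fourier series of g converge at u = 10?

-4

u = 10 differs from u = 2 by 1 full period(s), and the series is 8-periodic.
g is continuous at u = 2 with value -4, so the series converges to -4 there.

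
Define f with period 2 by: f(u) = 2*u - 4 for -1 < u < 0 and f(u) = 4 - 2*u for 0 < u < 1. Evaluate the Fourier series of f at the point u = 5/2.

u = 5/2 differs from u = 1/2 by 1 full period(s), and the series is 2-periodic.
f is continuous at u = 1/2 with value 3, so the series converges to 3 there.

3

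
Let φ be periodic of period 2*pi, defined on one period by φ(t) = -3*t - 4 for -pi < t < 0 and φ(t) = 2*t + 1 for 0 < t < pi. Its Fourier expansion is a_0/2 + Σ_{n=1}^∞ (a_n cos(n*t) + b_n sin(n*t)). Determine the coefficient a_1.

a_1 = 1/pi ∫_{-pi}^{pi} φ(t) cos(t) dt.
Split the integral at the breakpoints.
Integrating by parts (boundary term plus one more integral), an antiderivative of (-3*t - 4) cos(t) is -3*t*sin(t) - 4*sin(t) - 3*cos(t); evaluating from -pi to 0: ∫_{-pi}^{0} (-3*t - 4) cos(t) dt = (-3) - (3) = -6.
Integrating by parts (boundary term plus one more integral), an antiderivative of (2*t + 1) cos(t) is 2*t*sin(t) + sin(t) + 2*cos(t); evaluating from 0 to pi: ∫_{0}^{pi} (2*t + 1) cos(t) dt = (-2) - (2) = -4.
Summing the pieces and multiplying by (1/pi) gives a_1 = -10/pi.

-10/pi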